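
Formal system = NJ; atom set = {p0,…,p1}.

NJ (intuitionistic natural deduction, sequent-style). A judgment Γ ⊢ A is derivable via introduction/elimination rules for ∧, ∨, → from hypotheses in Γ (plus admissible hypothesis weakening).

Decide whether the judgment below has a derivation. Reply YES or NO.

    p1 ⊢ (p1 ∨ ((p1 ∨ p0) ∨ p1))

Derivation trace:
[∨I₂] p1 ⊢ (p1 ∨ ((p1 ∨ p0) ∨ p1))
  [∨I₁] p1 ⊢ ((p1 ∨ p0) ∨ p1)
    [∨I₁] p1 ⊢ (p1 ∨ p0)
      [Ax] p1 ⊢ p1

Result: YES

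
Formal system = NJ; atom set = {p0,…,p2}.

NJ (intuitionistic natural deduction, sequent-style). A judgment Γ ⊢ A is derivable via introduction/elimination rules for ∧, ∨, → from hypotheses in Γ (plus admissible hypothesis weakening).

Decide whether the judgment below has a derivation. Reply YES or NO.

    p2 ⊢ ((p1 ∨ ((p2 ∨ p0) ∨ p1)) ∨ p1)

Derivation trace:
[∨I₁] p2 ⊢ ((p1 ∨ ((p2 ∨ p0) ∨ p1)) ∨ p1)
  [∨I₂] p2 ⊢ (p1 ∨ ((p2 ∨ p0) ∨ p1))
    [∨I₁] p2 ⊢ ((p2 ∨ p0) ∨ p1)
      [∨I₁] p2 ⊢ (p2 ∨ p0)
        [Ax] p2 ⊢ p2

Result: YES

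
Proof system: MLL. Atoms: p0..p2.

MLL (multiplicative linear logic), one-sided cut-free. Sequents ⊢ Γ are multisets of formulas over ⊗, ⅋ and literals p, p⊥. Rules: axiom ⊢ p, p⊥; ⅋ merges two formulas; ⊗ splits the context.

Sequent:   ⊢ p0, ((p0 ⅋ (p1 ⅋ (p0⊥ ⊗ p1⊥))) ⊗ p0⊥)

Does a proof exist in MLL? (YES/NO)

Proof tree:
[⊗]  ⊢ p0, ((p0 ⅋ (p1 ⅋ (p0⊥ ⊗ p1⊥))) ⊗ p0⊥)
  [⅋]  ⊢ (p0 ⅋ (p1 ⅋ (p0⊥ ⊗ p1⊥)))
    [⅋]  ⊢ p0, (p1 ⅋ (p0⊥ ⊗ p1⊥))
      [⊗]  ⊢ p0, p1, (p0⊥ ⊗ p1⊥)
        [Ax]  ⊢ p0, p0⊥
        [Ax]  ⊢ p1, p1⊥
  [Ax]  ⊢ p0, p0⊥

Result: YES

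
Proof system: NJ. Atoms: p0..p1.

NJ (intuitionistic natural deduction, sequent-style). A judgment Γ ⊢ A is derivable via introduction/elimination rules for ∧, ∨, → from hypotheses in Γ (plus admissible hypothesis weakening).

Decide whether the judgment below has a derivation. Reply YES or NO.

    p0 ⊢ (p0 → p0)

Proof tree:
[→I] p0 ⊢ (p0 → p0)
  [Wk] p0, p0 ⊢ p0
    [Ax] p0 ⊢ p0

Result: YES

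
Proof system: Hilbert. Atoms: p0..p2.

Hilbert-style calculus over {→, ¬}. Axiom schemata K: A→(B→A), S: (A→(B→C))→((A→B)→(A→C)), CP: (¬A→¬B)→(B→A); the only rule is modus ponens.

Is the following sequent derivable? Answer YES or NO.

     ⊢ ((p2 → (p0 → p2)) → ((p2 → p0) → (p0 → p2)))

Search for a countermodel by truth-table:
  v=000: Γ:[] Δ:[((p2 → (p0 → p2)) → ((p2 → p0) → (p0 → p2)))=T] refutes=False
  v=001: Γ:[] Δ:[((p2 → (p0 → p2)) → ((p2 → p0) → (p0 → p2)))=T] refutes=False
  v=010: Γ:[] Δ:[((p2 → (p0 → p2)) → ((p2 → p0) → (p0 → p2)))=T] refutes=False
  v=011: Γ:[] Δ:[((p2 → (p0 → p2)) → ((p2 → p0) → (p0 → p2)))=T] refutes=False
  v=100: Γ:[] Δ:[((p2 → (p0 → p2)) → ((p2 → p0) → (p0 → p2)))=F] refutes=True  ← countermodel

Result: NO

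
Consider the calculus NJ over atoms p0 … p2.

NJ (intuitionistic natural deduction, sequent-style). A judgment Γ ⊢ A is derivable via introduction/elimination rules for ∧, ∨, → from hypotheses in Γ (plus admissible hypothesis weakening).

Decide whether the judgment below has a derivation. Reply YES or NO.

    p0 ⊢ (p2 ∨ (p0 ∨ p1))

Derivation (root first):
[∨I₂] p0 ⊢ (p2 ∨ (p0 ∨ p1))
  [∨I₁] p0 ⊢ (p0 ∨ p1)
    [Ax] p0 ⊢ p0

Result: YES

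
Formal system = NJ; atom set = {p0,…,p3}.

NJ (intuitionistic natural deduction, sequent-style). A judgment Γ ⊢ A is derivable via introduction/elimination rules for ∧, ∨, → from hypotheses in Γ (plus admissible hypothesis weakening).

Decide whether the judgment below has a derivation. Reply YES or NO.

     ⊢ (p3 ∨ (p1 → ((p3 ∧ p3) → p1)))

Proof tree:
[∨I₂]  ⊢ (p3 ∨ (p1 → ((p3 ∧ p3) → p1)))
  [→I]  ⊢ (p1 → ((p3 ∧ p3) → p1))
    [→I] p1 ⊢ ((p3 ∧ p3) → p1)
      [Wk] p1, (p3 ∧ p3) ⊢ p1
        [Ax] p1 ⊢ p1

Result: YES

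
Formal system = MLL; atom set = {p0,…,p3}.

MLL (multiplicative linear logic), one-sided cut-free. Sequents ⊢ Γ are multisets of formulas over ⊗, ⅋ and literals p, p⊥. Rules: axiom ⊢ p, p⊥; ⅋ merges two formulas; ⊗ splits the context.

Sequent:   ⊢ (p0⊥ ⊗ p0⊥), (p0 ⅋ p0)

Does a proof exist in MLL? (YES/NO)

Derivation trace:
[⅋]  ⊢ (p0⊥ ⊗ p0⊥), (p0 ⅋ p0)
  [⊗]  ⊢ p0, p0, (p0⊥ ⊗ p0⊥)
    [Ax]  ⊢ p0, p0⊥
    [Ax]  ⊢ p0, p0⊥

Result: YES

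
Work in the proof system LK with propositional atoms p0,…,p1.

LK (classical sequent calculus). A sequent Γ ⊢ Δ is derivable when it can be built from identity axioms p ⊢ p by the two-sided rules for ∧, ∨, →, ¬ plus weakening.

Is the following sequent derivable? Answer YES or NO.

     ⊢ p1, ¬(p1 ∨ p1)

Derivation trace:
[¬R]  ⊢ p1, ¬(p1 ∨ p1)
  [∨L] (p1 ∨ p1) ⊢ p1
    [Ax] p1 ⊢ p1
    [Ax] p1 ⊢ p1

Result: YES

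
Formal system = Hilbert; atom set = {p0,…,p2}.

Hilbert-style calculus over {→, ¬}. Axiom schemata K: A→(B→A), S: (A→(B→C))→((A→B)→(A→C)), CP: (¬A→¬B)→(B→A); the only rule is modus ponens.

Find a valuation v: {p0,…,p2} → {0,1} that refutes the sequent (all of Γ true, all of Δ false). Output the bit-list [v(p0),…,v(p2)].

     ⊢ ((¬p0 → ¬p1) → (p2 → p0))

Enumerate valuations to refute Γ ⊢ Δ:
  v=000: Γ:[] Δ:[((¬p0 → ¬p1) → (p2 → p0))=T] refutes=False
  v=001: Γ:[] Δ:[((¬p0 → ¬p1) → (p2 → p0))=F] refutes=True  ← countermodel

Result: [0, 0, 1]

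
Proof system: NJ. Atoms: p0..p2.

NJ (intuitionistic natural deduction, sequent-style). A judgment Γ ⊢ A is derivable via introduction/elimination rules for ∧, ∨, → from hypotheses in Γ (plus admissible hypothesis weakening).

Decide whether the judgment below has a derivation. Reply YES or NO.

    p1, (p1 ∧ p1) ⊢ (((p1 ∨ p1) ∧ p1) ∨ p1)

Derivation (root first):
[∨I₁] p1, (p1 ∧ p1) ⊢ (((p1 ∨ p1) ∧ p1) ∨ p1)
  [∧I] p1, (p1 ∧ p1) ⊢ ((p1 ∨ p1) ∧ p1)
    [∨I₂] p1, (p1 ∧ p1) ⊢ (p1 ∨ p1)
      [Wk] p1, (p1 ∧ p1) ⊢ p1
        [Ax] p1 ⊢ p1
    [Ax] p1 ⊢ p1

Result: YES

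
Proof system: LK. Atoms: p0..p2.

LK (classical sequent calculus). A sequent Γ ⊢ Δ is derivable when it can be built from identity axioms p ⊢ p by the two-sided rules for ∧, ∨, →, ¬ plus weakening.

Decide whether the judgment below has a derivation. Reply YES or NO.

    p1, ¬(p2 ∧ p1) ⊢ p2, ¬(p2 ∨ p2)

Derivation trace:
[¬R] p1, ¬(p2 ∧ p1) ⊢ p2, ¬(p2 ∨ p2)
  [¬L] p1, (p2 ∨ p2), ¬(p2 ∧ p1) ⊢ p2
    [∨L] p1, (p2 ∨ p2) ⊢ p2, (p2 ∧ p1)
      [Ax] p2 ⊢ p2
      [∧R] p1, p2 ⊢ (p2 ∧ p1)
        [Ax] p2 ⊢ p2
        [Ax] p1 ⊢ p1

Result: YES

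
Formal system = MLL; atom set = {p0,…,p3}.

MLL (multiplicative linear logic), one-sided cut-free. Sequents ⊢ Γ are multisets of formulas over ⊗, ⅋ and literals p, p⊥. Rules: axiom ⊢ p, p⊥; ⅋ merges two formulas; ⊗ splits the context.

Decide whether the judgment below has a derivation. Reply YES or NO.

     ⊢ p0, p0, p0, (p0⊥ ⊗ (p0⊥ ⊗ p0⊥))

Derivation trace:
[⊗]  ⊢ p0, p0, p0, (p0⊥ ⊗ (p0⊥ ⊗ p0⊥))
  [Ax]  ⊢ p0, p0⊥
  [⊗]  ⊢ p0, p0, (p0⊥ ⊗ p0⊥)
    [Ax]  ⊢ p0, p0⊥
    [Ax]  ⊢ p0, p0⊥

Result: YES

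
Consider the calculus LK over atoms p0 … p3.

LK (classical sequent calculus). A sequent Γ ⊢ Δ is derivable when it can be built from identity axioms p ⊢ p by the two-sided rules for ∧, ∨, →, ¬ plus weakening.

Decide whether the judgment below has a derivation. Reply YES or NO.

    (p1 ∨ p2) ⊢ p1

Enumerate valuations to refute Γ ⊢ Δ:
  v=0000: Γ:[(p1 ∨ p2)=F] Δ:[p1=F] refutes=False
  v=0001: Γ:[(p1 ∨ p2)=F] Δ:[p1=F] refutes=False
  v=0010: Γ:[(p1 ∨ p2)=T] Δ:[p1=F] refutes=True  ← countermodel

Result: NO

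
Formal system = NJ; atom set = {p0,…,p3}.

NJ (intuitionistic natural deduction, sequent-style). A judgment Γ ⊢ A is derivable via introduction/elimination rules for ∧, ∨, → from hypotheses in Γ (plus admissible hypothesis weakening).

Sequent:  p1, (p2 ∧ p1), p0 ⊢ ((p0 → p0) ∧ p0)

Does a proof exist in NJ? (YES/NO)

Derivation trace:
[∧I] p1, (p2 ∧ p1), p0 ⊢ ((p0 → p0) ∧ p0)
  [→I]  ⊢ (p0 → p0)
    [Ax] p0 ⊢ p0
  [Wk] p0, p1, p1, (p2 ∧ p1) ⊢ p0
    [Wk] p0, p1, p1 ⊢ p0
      [Wk] p0, p1 ⊢ p0
        [Ax] p0 ⊢ p0

Result: YES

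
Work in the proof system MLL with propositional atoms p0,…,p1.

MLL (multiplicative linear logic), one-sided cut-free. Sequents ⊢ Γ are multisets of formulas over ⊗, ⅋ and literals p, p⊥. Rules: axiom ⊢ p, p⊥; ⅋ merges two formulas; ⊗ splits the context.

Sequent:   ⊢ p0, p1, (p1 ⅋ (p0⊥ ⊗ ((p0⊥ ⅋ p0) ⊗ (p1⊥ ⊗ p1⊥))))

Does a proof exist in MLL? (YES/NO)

Derivation (root first):
[⅋]  ⊢ p0, p1, (p1 ⅋ (p0⊥ ⊗ ((p0⊥ ⅋ p0) ⊗ (p1⊥ ⊗ p1⊥))))
  [⊗]  ⊢ p0, p1, p1, (p0⊥ ⊗ ((p0⊥ ⅋ p0) ⊗ (p1⊥ ⊗ p1⊥)))
    [Ax]  ⊢ p0, p0⊥
    [⊗]  ⊢ p1, p1, ((p0⊥ ⅋ p0) ⊗ (p1⊥ ⊗ p1⊥))
      [⅋]  ⊢ (p0⊥ ⅋ p0)
        [Ax]  ⊢ p0, p0⊥
      [⊗]  ⊢ p1, p1, (p1⊥ ⊗ p1⊥)
        [Ax]  ⊢ p1, p1⊥
        [Ax]  ⊢ p1, p1⊥

Result: YES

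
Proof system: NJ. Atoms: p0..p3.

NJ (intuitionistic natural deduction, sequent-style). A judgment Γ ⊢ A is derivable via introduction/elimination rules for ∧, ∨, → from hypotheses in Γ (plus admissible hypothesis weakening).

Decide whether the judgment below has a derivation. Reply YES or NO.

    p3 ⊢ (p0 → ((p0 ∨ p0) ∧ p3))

Derivation (root first):
[→I] p3 ⊢ (p0 → ((p0 ∨ p0) ∧ p3))
  [∧I] p3, p0 ⊢ ((p0 ∨ p0) ∧ p3)
    [∨I₂] p0 ⊢ (p0 ∨ p0)
      [Ax] p0 ⊢ p0
    [Ax] p3 ⊢ p3

Result: YES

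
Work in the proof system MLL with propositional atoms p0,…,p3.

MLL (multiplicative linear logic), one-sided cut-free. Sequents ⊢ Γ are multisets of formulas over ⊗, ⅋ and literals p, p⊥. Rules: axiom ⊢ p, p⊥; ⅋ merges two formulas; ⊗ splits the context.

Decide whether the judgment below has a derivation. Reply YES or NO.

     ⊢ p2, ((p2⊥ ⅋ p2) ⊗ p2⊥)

Derivation (root first):
[⊗]  ⊢ p2, ((p2⊥ ⅋ p2) ⊗ p2⊥)
  [⅋]  ⊢ (p2⊥ ⅋ p2)
    [Ax]  ⊢ p2, p2⊥
  [Ax]  ⊢ p2, p2⊥

Result: YES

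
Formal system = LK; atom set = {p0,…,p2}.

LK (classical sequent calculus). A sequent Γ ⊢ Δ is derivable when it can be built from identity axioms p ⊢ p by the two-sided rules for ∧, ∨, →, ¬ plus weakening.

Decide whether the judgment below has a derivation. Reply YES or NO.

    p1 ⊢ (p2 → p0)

Search for a countermodel by truth-table:
  v=000: Γ:[p1=F] Δ:[(p2 → p0)=T] refutes=False
  v=001: Γ:[p1=F] Δ:[(p2 → p0)=F] refutes=False
  v=010: Γ:[p1=T] Δ:[(p2 → p0)=T] refutes=False
  v=011: Γ:[p1=T] Δ:[(p2 → p0)=F] refutes=True  ← countermodel

Result: NO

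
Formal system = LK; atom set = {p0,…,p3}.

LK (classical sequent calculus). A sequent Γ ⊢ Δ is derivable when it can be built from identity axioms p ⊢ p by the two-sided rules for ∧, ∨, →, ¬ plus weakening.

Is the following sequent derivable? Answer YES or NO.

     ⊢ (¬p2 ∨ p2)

Derivation (root first):
[∨R]  ⊢ (¬p2 ∨ p2)
  [¬R]  ⊢ p2, ¬p2
    [Ax] p2 ⊢ p2

Result: YES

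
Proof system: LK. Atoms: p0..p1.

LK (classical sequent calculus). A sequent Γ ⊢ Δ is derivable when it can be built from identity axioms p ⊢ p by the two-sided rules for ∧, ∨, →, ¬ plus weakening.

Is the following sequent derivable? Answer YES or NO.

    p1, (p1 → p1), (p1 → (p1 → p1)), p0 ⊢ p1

Proof tree:
[WL] p1, (p1 → p1), (p1 → (p1 → p1)), p0 ⊢ p1
  [→L] p1, (p1 → p1), (p1 → (p1 → p1)) ⊢ p1
    [→L] p1, (p1 → p1) ⊢ p1
      [Ax] p1 ⊢ p1
      [Ax] p1 ⊢ p1
    [→L] p1, (p1 → p1) ⊢ p1
      [Ax] p1 ⊢ p1
      [Ax] p1 ⊢ p1

Result: YES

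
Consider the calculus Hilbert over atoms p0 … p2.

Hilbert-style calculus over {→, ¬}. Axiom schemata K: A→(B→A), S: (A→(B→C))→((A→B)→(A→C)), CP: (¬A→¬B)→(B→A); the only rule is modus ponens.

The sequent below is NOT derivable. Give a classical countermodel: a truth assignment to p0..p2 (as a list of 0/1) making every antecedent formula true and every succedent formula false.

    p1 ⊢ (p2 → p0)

Search for a countermodel by truth-table:
  v=000: Γ:[p1=F] Δ:[(p2 → p0)=T] refutes=False
  v=001: Γ:[p1=F] Δ:[(p2 → p0)=F] refutes=False
  v=010: Γ:[p1=T] Δ:[(p2 → p0)=T] refutes=False
  v=011: Γ:[p1=T] Δ:[(p2 → p0)=F] refutes=True  ← countermodel

Result: [0, 1, 1]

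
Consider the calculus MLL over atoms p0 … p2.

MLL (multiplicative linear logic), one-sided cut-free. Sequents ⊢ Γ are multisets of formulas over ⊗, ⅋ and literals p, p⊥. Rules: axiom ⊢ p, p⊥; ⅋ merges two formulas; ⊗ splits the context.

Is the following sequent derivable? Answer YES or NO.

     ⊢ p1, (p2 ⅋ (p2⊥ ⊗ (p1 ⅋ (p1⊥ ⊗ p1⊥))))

Derivation (root first):
[⅋]  ⊢ p1, (p2 ⅋ (p2⊥ ⊗ (p1 ⅋ (p1⊥ ⊗ p1⊥))))
  [⊗]  ⊢ p2, p1, (p2⊥ ⊗ (p1 ⅋ (p1⊥ ⊗ p1⊥)))
    [Ax]  ⊢ p2, p2⊥
    [⅋]  ⊢ p1, (p1 ⅋ (p1⊥ ⊗ p1⊥))
      [⊗]  ⊢ p1, p1, (p1⊥ ⊗ p1⊥)
        [Ax]  ⊢ p1, p1⊥
        [Ax]  ⊢ p1, p1⊥

Result: YES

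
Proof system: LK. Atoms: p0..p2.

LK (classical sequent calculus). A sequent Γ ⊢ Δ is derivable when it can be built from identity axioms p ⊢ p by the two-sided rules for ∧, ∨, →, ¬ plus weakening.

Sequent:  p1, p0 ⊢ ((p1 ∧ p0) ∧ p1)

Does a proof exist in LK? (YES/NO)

Derivation trace:
[∧R] p1, p0 ⊢ ((p1 ∧ p0) ∧ p1)
  [∧R] p1, p0 ⊢ (p1 ∧ p0)
    [Ax] p1 ⊢ p1
    [Ax] p0 ⊢ p0
  [Ax] p1 ⊢ p1

Result: YES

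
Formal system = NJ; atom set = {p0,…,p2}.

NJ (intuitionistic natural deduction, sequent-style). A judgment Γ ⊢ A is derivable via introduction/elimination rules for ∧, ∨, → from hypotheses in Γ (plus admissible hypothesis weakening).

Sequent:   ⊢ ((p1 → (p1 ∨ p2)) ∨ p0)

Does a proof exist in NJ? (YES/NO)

Derivation (root first):
[∨I₁]  ⊢ ((p1 → (p1 ∨ p2)) ∨ p0)
  [→I]  ⊢ (p1 → (p1 ∨ p2))
    [∨I₁] p1 ⊢ (p1 ∨ p2)
      [Ax] p1 ⊢ p1

Result: YES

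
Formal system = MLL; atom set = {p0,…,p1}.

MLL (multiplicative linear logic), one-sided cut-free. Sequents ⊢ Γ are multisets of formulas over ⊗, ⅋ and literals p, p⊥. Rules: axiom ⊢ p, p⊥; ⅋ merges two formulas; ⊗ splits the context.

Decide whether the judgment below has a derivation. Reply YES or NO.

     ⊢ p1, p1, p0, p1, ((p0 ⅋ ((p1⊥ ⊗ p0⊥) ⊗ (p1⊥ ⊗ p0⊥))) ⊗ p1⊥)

Derivation trace:
[⊗]  ⊢ p1, p1, p0, p1, ((p0 ⅋ ((p1⊥ ⊗ p0⊥) ⊗ (p1⊥ ⊗ p0⊥))) ⊗ p1⊥)
  [⅋]  ⊢ p1, p1, p0, (p0 ⅋ ((p1⊥ ⊗ p0⊥) ⊗ (p1⊥ ⊗ p0⊥)))
    [⊗]  ⊢ p1, p0, p1, p0, ((p1⊥ ⊗ p0⊥) ⊗ (p1⊥ ⊗ p0⊥))
      [⊗]  ⊢ p1, p0, (p1⊥ ⊗ p0⊥)
        [Ax]  ⊢ p1, p1⊥
        [Ax]  ⊢ p0, p0⊥
      [⊗]  ⊢ p1, p0, (p1⊥ ⊗ p0⊥)
        [Ax]  ⊢ p1, p1⊥
        [Ax]  ⊢ p0, p0⊥
  [Ax]  ⊢ p1, p1⊥

Result: YES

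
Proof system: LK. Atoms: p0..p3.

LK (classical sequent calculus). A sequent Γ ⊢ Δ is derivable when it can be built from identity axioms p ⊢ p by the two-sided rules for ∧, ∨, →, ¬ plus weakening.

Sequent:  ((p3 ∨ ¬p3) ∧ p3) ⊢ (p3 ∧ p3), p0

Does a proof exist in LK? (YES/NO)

Proof tree:
[∧L] ((p3 ∨ ¬p3) ∧ p3) ⊢ (p3 ∧ p3), p0
  [∨L] p3, (p3 ∨ ¬p3) ⊢ (p3 ∧ p3), p0
    [∧R] p3 ⊢ (p3 ∧ p3)
      [Ax] p3 ⊢ p3
      [Ax] p3 ⊢ p3
    [WR] p3, ¬p3 ⊢ p0
      [¬L] p3, ¬p3 ⊢ 
        [Ax] p3 ⊢ p3

Result: YES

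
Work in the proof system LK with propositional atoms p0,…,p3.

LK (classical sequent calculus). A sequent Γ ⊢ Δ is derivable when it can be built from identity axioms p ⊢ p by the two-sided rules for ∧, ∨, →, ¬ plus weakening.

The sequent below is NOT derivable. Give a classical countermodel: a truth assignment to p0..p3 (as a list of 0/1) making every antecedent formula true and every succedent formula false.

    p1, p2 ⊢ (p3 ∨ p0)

Truth-table refutation:
  v=0000: Γ:[p1=F, p2=F] Δ:[(p3 ∨ p0)=F] refutes=False
  v=0001: Γ:[p1=F, p2=F] Δ:[(p3 ∨ p0)=T] refutes=False
  v=0010: Γ:[p1=F, p2=T] Δ:[(p3 ∨ p0)=F] refutes=False
  v=0011: Γ:[p1=F, p2=T] Δ:[(p3 ∨ p0)=T] refutes=False
  v=0100: Γ:[p1=T, p2=F] Δ:[(p3 ∨ p0)=F] refutes=False
  v=0101: Γ:[p1=T, p2=F] Δ:[(p3 ∨ p0)=T] refutes=False
  v=0110: Γ:[p1=T, p2=T] Δ:[(p3 ∨ p0)=F] refutes=True  ← countermodel

Result: [0, 1, 1, 0]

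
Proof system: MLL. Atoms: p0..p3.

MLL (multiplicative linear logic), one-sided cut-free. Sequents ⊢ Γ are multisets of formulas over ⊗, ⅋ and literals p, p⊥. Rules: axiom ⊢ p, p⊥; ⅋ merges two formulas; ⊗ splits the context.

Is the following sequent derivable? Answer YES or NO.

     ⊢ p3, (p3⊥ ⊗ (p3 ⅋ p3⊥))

Derivation trace:
[⊗]  ⊢ p3, (p3⊥ ⊗ (p3 ⅋ p3⊥))
  [Ax]  ⊢ p3, p3⊥
  [⅋]  ⊢ (p3 ⅋ p3⊥)
    [Ax]  ⊢ p3, p3⊥

Result: YES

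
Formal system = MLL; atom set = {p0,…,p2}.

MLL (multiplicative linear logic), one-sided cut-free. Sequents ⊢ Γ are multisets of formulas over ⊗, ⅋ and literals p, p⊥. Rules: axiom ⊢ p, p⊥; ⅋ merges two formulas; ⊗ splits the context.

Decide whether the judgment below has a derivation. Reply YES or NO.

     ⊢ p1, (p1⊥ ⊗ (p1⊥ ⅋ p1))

Proof tree:
[⊗]  ⊢ p1, (p1⊥ ⊗ (p1⊥ ⅋ p1))
  [Ax]  ⊢ p1, p1⊥
  [⅋]  ⊢ (p1⊥ ⅋ p1)
    [Ax]  ⊢ p1, p1⊥

Result: YES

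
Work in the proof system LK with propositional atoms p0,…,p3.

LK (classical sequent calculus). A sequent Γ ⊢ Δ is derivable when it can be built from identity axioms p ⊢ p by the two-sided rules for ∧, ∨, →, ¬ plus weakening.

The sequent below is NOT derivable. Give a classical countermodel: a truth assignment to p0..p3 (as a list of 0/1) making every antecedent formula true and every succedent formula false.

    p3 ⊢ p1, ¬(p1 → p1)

Enumerate valuations to refute Γ ⊢ Δ:
  v=0000: Γ:[p3=F] Δ:[p1=F, ¬(p1 → p1)=F] refutes=False
  v=0001: Γ:[p3=T] Δ:[p1=F, ¬(p1 → p1)=F] refutes=True  ← countermodel

Result: [0, 0, 0, 1]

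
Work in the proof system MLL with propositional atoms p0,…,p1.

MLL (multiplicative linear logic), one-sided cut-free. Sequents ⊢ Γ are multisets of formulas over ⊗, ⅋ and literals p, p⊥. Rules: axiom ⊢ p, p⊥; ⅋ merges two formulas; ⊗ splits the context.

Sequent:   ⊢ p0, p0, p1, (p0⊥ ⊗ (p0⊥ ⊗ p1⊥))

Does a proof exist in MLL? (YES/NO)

Derivation (root first):
[⊗]  ⊢ p0, p0, p1, (p0⊥ ⊗ (p0⊥ ⊗ p1⊥))
  [Ax]  ⊢ p0, p0⊥
  [⊗]  ⊢ p0, p1, (p0⊥ ⊗ p1⊥)
    [Ax]  ⊢ p0, p0⊥
    [Ax]  ⊢ p1, p1⊥

Result: YES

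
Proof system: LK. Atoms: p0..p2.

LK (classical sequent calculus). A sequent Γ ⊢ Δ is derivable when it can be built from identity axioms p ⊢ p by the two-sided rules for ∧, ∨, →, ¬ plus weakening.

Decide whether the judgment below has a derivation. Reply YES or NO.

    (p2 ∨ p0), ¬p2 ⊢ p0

Derivation (root first):
[¬L] (p2 ∨ p0), ¬p2 ⊢ p0
  [∨L] (p2 ∨ p0) ⊢ p2, p0
    [Ax] p2 ⊢ p2
    [Ax] p0 ⊢ p0

Result: YES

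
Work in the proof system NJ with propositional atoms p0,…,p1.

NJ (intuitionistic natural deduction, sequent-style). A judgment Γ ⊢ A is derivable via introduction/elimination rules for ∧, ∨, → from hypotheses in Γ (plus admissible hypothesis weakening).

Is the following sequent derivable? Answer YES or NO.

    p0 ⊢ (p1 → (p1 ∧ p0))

Derivation (root first):
[→I] p0 ⊢ (p1 → (p1 ∧ p0))
  [∧I] p1, p0 ⊢ (p1 ∧ p0)
    [Ax] p1 ⊢ p1
    [Ax] p0 ⊢ p0

Result: YES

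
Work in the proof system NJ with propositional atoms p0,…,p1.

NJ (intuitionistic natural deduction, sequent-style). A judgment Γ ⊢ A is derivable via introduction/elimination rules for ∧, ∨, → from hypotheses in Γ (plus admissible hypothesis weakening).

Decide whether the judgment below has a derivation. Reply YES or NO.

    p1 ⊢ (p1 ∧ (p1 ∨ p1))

Derivation (root first):
[∧I] p1 ⊢ (p1 ∧ (p1 ∨ p1))
  [Ax] p1 ⊢ p1
  [∨I₁] p1 ⊢ (p1 ∨ p1)
    [Ax] p1 ⊢ p1

Result: YES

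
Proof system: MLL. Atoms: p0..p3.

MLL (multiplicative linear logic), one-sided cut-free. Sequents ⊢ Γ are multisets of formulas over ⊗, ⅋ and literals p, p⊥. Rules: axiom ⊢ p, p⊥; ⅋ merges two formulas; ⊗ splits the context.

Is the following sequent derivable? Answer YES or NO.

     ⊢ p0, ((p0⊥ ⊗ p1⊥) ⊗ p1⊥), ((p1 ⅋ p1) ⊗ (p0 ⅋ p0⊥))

Proof tree:
[⊗]  ⊢ p0, ((p0⊥ ⊗ p1⊥) ⊗ p1⊥), ((p1 ⅋ p1) ⊗ (p0 ⅋ p0⊥))
  [⅋]  ⊢ p0, ((p0⊥ ⊗ p1⊥) ⊗ p1⊥), (p1 ⅋ p1)
    [⊗]  ⊢ p0, p1, p1, ((p0⊥ ⊗ p1⊥) ⊗ p1⊥)
      [⊗]  ⊢ p0, p1, (p0⊥ ⊗ p1⊥)
        [Ax]  ⊢ p0, p0⊥
        [Ax]  ⊢ p1, p1⊥
      [Ax]  ⊢ p1, p1⊥
  [⅋]  ⊢ (p0 ⅋ p0⊥)
    [Ax]  ⊢ p0, p0⊥

Result: YES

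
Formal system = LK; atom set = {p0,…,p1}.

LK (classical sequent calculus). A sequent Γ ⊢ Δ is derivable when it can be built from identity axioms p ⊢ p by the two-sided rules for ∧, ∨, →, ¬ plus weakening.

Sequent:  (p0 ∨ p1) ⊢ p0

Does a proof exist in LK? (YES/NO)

Search for a countermodel by truth-table:
  v=00: Γ:[(p0 ∨ p1)=F] Δ:[p0=F] refutes=False
  v=01: Γ:[(p0 ∨ p1)=T] Δ:[p0=F] refutes=True  ← countermodel

Result: NO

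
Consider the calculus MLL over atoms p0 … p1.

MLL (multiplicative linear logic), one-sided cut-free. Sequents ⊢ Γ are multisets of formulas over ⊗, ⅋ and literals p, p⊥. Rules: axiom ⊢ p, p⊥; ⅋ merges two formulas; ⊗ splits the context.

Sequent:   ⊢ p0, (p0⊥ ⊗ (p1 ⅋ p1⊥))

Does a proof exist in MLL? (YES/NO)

Proof tree:
[⊗]  ⊢ p0, (p0⊥ ⊗ (p1 ⅋ p1⊥))
  [Ax]  ⊢ p0, p0⊥
  [⅋]  ⊢ (p1 ⅋ p1⊥)
    [Ax]  ⊢ p1, p1⊥

Result: YES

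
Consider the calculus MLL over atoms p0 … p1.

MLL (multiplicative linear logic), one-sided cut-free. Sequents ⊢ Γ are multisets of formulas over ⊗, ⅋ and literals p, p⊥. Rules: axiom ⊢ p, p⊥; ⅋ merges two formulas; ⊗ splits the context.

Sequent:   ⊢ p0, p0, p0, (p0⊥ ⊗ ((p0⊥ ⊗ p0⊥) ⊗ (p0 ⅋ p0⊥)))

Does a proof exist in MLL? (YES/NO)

Derivation trace:
[⊗]  ⊢ p0, p0, p0, (p0⊥ ⊗ ((p0⊥ ⊗ p0⊥) ⊗ (p0 ⅋ p0⊥)))
  [Ax]  ⊢ p0, p0⊥
  [⊗]  ⊢ p0, p0, ((p0⊥ ⊗ p0⊥) ⊗ (p0 ⅋ p0⊥))
    [⊗]  ⊢ p0, p0, (p0⊥ ⊗ p0⊥)
      [Ax]  ⊢ p0, p0⊥
      [Ax]  ⊢ p0, p0⊥
    [⅋]  ⊢ (p0 ⅋ p0⊥)
      [Ax]  ⊢ p0, p0⊥

Result: YES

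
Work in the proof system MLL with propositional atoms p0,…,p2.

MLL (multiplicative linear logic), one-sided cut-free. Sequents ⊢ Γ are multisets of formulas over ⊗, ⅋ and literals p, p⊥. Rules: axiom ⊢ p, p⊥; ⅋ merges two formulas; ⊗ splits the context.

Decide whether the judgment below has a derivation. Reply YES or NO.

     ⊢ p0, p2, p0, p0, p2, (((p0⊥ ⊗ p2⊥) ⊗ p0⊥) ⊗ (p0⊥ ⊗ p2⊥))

Proof tree:
[⊗]  ⊢ p0, p2, p0, p0, p2, (((p0⊥ ⊗ p2⊥) ⊗ p0⊥) ⊗ (p0⊥ ⊗ p2⊥))
  [⊗]  ⊢ p0, p2, p0, ((p0⊥ ⊗ p2⊥) ⊗ p0⊥)
    [⊗]  ⊢ p0, p2, (p0⊥ ⊗ p2⊥)
      [Ax]  ⊢ p0, p0⊥
      [Ax]  ⊢ p2, p2⊥
    [Ax]  ⊢ p0, p0⊥
  [⊗]  ⊢ p0, p2, (p0⊥ ⊗ p2⊥)
    [Ax]  ⊢ p0, p0⊥
    [Ax]  ⊢ p2, p2⊥

Result: YES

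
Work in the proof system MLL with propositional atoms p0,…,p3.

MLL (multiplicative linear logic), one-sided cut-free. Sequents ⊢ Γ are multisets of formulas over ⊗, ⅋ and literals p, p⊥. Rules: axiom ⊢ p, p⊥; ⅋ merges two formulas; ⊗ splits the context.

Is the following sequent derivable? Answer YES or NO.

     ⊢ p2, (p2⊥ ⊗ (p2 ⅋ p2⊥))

Derivation trace:
[⊗]  ⊢ p2, (p2⊥ ⊗ (p2 ⅋ p2⊥))
  [Ax]  ⊢ p2, p2⊥
  [⅋]  ⊢ (p2 ⅋ p2⊥)
    [Ax]  ⊢ p2, p2⊥

Result: YES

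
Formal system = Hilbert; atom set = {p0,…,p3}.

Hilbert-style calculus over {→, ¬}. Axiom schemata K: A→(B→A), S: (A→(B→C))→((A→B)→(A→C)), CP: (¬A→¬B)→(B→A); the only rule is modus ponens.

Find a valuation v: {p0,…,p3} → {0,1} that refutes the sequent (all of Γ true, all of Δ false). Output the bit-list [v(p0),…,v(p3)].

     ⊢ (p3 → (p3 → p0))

Search for a countermodel by truth-table:
  v=0000: Γ:[] Δ:[(p3 → (p3 → p0))=T] refutes=False
  v=0001: Γ:[] Δ:[(p3 → (p3 → p0))=F] refutes=True  ← countermodel

Result: [0, 0, 0, 1]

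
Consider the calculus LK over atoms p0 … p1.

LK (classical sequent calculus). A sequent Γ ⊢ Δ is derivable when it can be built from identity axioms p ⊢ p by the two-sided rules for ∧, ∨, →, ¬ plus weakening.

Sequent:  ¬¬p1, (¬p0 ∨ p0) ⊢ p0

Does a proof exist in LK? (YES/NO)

Search for a countermodel by truth-table:
  v=00: Γ:[¬¬p1=F, (¬p0 ∨ p0)=T] Δ:[p0=F] refutes=False
  v=01: Γ:[¬¬p1=T, (¬p0 ∨ p0)=T] Δ:[p0=F] refutes=True  ← countermodel

Result: NO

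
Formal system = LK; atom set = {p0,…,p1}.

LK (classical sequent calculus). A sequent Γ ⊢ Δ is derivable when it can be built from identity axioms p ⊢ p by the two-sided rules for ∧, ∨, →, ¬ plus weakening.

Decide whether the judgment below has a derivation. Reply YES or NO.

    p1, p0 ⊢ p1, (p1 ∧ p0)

Proof tree:
[∧R] p1, p0 ⊢ p1, (p1 ∧ p0)
  [Ax] p1 ⊢ p1
  [WL] p1, p0 ⊢ p1, p0
    [WR] p1 ⊢ p1, p0
      [Ax] p1 ⊢ p1

Result: YES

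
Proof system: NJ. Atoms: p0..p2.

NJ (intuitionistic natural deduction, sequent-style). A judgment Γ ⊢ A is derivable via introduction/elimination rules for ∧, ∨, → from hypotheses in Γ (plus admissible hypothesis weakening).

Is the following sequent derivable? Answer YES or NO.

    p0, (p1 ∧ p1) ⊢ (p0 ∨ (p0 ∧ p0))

Derivation trace:
[∨I₂] p0, (p1 ∧ p1) ⊢ (p0 ∨ (p0 ∧ p0))
  [Wk] p0, (p1 ∧ p1) ⊢ (p0 ∧ p0)
    [∧I] p0 ⊢ (p0 ∧ p0)
      [Ax] p0 ⊢ p0
      [Ax] p0 ⊢ p0

Result: YES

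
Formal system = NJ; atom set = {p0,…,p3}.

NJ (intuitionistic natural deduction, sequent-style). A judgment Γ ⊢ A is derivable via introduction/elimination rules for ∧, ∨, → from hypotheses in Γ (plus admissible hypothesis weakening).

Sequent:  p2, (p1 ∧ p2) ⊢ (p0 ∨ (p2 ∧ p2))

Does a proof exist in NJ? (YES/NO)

Proof tree:
[∨I₂] p2, (p1 ∧ p2) ⊢ (p0 ∨ (p2 ∧ p2))
  [∧I] p2, (p1 ∧ p2) ⊢ (p2 ∧ p2)
    [Ax] p2 ⊢ p2
    [Wk] p2, (p1 ∧ p2) ⊢ p2
      [Ax] p2 ⊢ p2

Result: YES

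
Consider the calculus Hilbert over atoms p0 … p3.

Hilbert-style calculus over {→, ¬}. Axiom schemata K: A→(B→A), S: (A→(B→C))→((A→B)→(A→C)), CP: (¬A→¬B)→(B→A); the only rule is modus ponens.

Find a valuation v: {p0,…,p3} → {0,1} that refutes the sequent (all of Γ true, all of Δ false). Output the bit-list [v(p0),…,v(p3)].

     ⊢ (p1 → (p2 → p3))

Search for a countermodel by truth-table:
  v=0000: Γ:[] Δ:[(p1 → (p2 → p3))=T] refutes=False
  v=0001: Γ:[] Δ:[(p1 → (p2 → p3))=T] refutes=False
  v=0010: Γ:[] Δ:[(p1 → (p2 → p3))=T] refutes=False
  v=0011: Γ:[] Δ:[(p1 → (p2 → p3))=T] refutes=False
  v=0100: Γ:[] Δ:[(p1 → (p2 → p3))=T] refutes=False
  v=0101: Γ:[] Δ:[(p1 → (p2 → p3))=T] refutes=False
  v=0110: Γ:[] Δ:[(p1 → (p2 → p3))=F] refutes=True  ← countermodel

Result: [0, 1, 1, 0]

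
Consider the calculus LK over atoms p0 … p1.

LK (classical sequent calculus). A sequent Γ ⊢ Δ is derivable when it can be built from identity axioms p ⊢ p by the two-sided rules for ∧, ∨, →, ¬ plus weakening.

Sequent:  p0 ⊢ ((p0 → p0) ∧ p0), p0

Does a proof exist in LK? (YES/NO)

Derivation (root first):
[WR] p0 ⊢ ((p0 → p0) ∧ p0), p0
  [∧R] p0 ⊢ ((p0 → p0) ∧ p0)
    [→R]  ⊢ (p0 → p0)
      [Ax] p0 ⊢ p0
    [Ax] p0 ⊢ p0

Result: YES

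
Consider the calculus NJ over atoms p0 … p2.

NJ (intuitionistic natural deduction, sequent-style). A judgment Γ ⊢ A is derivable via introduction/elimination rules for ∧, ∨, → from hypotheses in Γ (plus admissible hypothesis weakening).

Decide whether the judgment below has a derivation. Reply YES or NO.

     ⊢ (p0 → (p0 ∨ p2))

Derivation trace:
[→I]  ⊢ (p0 → (p0 ∨ p2))
  [∨I₁] p0 ⊢ (p0 ∨ p2)
    [Ax] p0 ⊢ p0

Result: YES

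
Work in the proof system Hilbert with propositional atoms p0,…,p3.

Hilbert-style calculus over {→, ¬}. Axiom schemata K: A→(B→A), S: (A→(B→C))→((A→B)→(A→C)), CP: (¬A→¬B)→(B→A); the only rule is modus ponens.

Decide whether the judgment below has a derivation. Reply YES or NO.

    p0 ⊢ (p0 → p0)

Proof tree:
[MP] p0 ⊢ (p0 → p0)
  [K]  ⊢ (p0 → (p0 → p0))
  [MP] p0 ⊢ p0
    [MP] p0 ⊢ (p0 → p0)
      [K]  ⊢ (p0 → (p0 → p0))
      [Hyp] p0 ⊢ p0
    [Hyp] p0 ⊢ p0

Result: YES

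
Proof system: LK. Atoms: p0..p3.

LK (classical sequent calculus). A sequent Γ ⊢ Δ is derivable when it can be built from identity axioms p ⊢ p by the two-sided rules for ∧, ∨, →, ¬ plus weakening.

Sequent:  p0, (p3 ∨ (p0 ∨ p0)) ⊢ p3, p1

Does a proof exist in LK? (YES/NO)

Enumerate valuations to refute Γ ⊢ Δ:
  v=0000: Γ:[p0=F, (p3 ∨ (p0 ∨ p0))=F] Δ:[p3=F, p1=F] refutes=False
  v=0001: Γ:[p0=F, (p3 ∨ (p0 ∨ p0))=T] Δ:[p3=T, p1=F] refutes=False
  v=0010: Γ:[p0=F, (p3 ∨ (p0 ∨ p0))=F] Δ:[p3=F, p1=F] refutes=False
  v=0011: Γ:[p0=F, (p3 ∨ (p0 ∨ p0))=T] Δ:[p3=T, p1=F] refutes=False
  v=0100: Γ:[p0=F, (p3 ∨ (p0 ∨ p0))=F] Δ:[p3=F, p1=T] refutes=False
  v=0101: Γ:[p0=F, (p3 ∨ (p0 ∨ p0))=T] Δ:[p3=T, p1=T] refutes=False
  v=0110: Γ:[p0=F, (p3 ∨ (p0 ∨ p0))=F] Δ:[p3=F, p1=T] refutes=False
  v=0111: Γ:[p0=F, (p3 ∨ (p0 ∨ p0))=T] Δ:[p3=T, p1=T] refutes=False
  v=1000: Γ:[p0=T, (p3 ∨ (p0 ∨ p0))=T] Δ:[p3=F, p1=F] refutes=True  ← countermodel

Result: NO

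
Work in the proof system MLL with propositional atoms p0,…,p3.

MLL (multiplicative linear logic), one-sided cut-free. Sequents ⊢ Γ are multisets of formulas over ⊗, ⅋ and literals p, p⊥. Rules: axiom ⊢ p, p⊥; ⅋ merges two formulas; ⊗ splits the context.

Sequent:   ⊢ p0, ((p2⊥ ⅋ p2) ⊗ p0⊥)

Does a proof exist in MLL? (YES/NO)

Derivation trace:
[⊗]  ⊢ p0, ((p2⊥ ⅋ p2) ⊗ p0⊥)
  [⅋]  ⊢ (p2⊥ ⅋ p2)
    [Ax]  ⊢ p2, p2⊥
  [Ax]  ⊢ p0, p0⊥

Result: YES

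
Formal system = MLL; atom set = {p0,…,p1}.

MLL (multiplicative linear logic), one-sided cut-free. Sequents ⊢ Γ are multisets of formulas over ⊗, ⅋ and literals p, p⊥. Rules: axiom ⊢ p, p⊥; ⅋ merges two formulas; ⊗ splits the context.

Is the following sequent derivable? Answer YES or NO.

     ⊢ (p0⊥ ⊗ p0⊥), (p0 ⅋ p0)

Proof tree:
[⅋]  ⊢ (p0⊥ ⊗ p0⊥), (p0 ⅋ p0)
  [⊗]  ⊢ p0, p0, (p0⊥ ⊗ p0⊥)
    [Ax]  ⊢ p0, p0⊥
    [Ax]  ⊢ p0, p0⊥

Result: YES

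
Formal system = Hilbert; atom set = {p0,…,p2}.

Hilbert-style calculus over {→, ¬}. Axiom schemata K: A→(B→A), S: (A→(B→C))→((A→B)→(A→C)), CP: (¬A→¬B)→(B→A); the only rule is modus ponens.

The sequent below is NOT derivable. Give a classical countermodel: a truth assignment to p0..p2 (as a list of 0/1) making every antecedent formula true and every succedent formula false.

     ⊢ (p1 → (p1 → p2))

Search for a countermodel by truth-table:
  v=000: Γ:[] Δ:[(p1 → (p1 → p2))=T] refutes=False
  v=001: Γ:[] Δ:[(p1 → (p1 → p2))=T] refutes=False
  v=010: Γ:[] Δ:[(p1 → (p1 → p2))=F] refutes=True  ← countermodel

Result: [0, 1, 0]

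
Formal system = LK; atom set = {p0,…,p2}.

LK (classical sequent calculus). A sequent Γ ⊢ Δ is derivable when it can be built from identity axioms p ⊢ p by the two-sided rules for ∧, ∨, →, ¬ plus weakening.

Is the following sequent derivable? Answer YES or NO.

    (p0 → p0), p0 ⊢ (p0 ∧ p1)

Truth-table refutation:
  v=000: Γ:[(p0 → p0)=T, p0=F] Δ:[(p0 ∧ p1)=F] refutes=False
  v=001: Γ:[(p0 → p0)=T, p0=F] Δ:[(p0 ∧ p1)=F] refutes=False
  v=010: Γ:[(p0 → p0)=T, p0=F] Δ:[(p0 ∧ p1)=F] refutes=False
  v=011: Γ:[(p0 → p0)=T, p0=F] Δ:[(p0 ∧ p1)=F] refutes=False
  v=100: Γ:[(p0 → p0)=T, p0=T] Δ:[(p0 ∧ p1)=F] refutes=True  ← countermodel

Result: NO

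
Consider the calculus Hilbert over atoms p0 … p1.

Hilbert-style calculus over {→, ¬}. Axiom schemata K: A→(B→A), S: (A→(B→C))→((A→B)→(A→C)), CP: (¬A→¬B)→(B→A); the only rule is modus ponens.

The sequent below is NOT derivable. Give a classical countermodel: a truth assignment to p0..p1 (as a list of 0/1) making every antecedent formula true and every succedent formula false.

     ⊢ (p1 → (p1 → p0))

Enumerate valuations to refute Γ ⊢ Δ:
  v=00: Γ:[] Δ:[(p1 → (p1 → p0))=T] refutes=False
  v=01: Γ:[] Δ:[(p1 → (p1 → p0))=F] refutes=True  ← countermodel

Result: [0, 1]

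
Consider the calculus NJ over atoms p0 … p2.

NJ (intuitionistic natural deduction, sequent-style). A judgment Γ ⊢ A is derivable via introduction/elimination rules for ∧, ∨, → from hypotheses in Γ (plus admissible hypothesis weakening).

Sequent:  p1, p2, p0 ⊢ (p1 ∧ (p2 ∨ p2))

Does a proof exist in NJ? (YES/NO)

Proof tree:
[Wk] p1, p2, p0 ⊢ (p1 ∧ (p2 ∨ p2))
  [∧I] p1, p2 ⊢ (p1 ∧ (p2 ∨ p2))
    [Ax] p1 ⊢ p1
    [∨I₁] p2 ⊢ (p2 ∨ p2)
      [Ax] p2 ⊢ p2

Result: YES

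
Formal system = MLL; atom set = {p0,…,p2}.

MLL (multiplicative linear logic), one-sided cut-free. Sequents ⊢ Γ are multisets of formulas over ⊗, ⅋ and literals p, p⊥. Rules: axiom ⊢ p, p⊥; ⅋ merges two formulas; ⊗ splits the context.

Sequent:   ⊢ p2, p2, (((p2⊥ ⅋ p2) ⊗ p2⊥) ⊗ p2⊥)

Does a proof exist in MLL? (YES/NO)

Proof tree:
[⊗]  ⊢ p2, p2, (((p2⊥ ⅋ p2) ⊗ p2⊥) ⊗ p2⊥)
  [⊗]  ⊢ p2, ((p2⊥ ⅋ p2) ⊗ p2⊥)
    [⅋]  ⊢ (p2⊥ ⅋ p2)
      [Ax]  ⊢ p2, p2⊥
    [Ax]  ⊢ p2, p2⊥
  [Ax]  ⊢ p2, p2⊥

Result: YES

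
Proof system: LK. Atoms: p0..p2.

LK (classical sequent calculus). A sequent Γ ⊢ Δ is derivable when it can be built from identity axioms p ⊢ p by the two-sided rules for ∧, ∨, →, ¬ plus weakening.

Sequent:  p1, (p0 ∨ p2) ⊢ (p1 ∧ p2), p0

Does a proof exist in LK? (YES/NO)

Derivation (root first):
[∨L] p1, (p0 ∨ p2) ⊢ (p1 ∧ p2), p0
  [Ax] p0 ⊢ p0
  [∧R] p1, p2 ⊢ (p1 ∧ p2)
    [Ax] p1 ⊢ p1
    [Ax] p2 ⊢ p2

Result: YES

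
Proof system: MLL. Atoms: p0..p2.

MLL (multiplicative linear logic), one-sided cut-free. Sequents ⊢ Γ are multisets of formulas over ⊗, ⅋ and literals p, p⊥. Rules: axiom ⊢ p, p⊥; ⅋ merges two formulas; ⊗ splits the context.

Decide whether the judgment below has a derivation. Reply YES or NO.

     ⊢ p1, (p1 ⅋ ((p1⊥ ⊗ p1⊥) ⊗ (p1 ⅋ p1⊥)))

Proof tree:
[⅋]  ⊢ p1, (p1 ⅋ ((p1⊥ ⊗ p1⊥) ⊗ (p1 ⅋ p1⊥)))
  [⊗]  ⊢ p1, p1, ((p1⊥ ⊗ p1⊥) ⊗ (p1 ⅋ p1⊥))
    [⊗]  ⊢ p1, p1, (p1⊥ ⊗ p1⊥)
      [Ax]  ⊢ p1, p1⊥
      [Ax]  ⊢ p1, p1⊥
    [⅋]  ⊢ (p1 ⅋ p1⊥)
      [Ax]  ⊢ p1, p1⊥

Result: YES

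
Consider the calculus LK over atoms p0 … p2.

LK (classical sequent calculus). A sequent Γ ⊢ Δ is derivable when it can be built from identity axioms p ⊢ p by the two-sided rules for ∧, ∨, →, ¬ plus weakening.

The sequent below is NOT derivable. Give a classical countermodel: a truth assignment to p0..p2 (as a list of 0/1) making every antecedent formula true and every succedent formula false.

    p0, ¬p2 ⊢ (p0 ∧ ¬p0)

Truth-table refutation:
  v=000: Γ:[p0=F, ¬p2=T] Δ:[(p0 ∧ ¬p0)=F] refutes=False
  v=001: Γ:[p0=F, ¬p2=F] Δ:[(p0 ∧ ¬p0)=F] refutes=False
  v=010: Γ:[p0=F, ¬p2=T] Δ:[(p0 ∧ ¬p0)=F] refutes=False
  v=011: Γ:[p0=F, ¬p2=F] Δ:[(p0 ∧ ¬p0)=F] refutes=False
  v=100: Γ:[p0=T, ¬p2=T] Δ:[(p0 ∧ ¬p0)=F] refutes=True  ← countermodel

Result: [1, 0, 0]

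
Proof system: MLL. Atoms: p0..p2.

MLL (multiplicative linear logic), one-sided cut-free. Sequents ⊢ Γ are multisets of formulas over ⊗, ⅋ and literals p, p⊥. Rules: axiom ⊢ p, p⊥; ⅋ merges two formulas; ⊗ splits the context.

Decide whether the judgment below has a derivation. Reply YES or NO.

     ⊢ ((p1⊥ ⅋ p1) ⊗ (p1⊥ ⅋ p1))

Derivation trace:
[⊗]  ⊢ ((p1⊥ ⅋ p1) ⊗ (p1⊥ ⅋ p1))
  [⅋]  ⊢ (p1⊥ ⅋ p1)
    [Ax]  ⊢ p1, p1⊥
  [⅋]  ⊢ (p1⊥ ⅋ p1)
    [Ax]  ⊢ p1, p1⊥

Result: YES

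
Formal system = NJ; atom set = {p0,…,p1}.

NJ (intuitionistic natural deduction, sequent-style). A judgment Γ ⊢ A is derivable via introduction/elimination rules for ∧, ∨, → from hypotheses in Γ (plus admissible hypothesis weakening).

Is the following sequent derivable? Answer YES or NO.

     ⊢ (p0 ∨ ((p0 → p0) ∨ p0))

Derivation (root first):
[∨I₂]  ⊢ (p0 ∨ ((p0 → p0) ∨ p0))
  [∨I₁]  ⊢ ((p0 → p0) ∨ p0)
    [→I]  ⊢ (p0 → p0)
      [Ax] p0 ⊢ p0

Result: YES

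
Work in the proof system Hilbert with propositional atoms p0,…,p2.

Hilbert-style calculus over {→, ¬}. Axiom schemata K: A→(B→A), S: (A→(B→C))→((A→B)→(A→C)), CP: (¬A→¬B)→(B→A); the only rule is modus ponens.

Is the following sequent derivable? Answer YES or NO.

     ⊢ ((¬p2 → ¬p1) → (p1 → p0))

Enumerate valuations to refute Γ ⊢ Δ:
  v=000: Γ:[] Δ:[((¬p2 → ¬p1) → (p1 → p0))=T] refutes=False
  v=001: Γ:[] Δ:[((¬p2 → ¬p1) → (p1 → p0))=T] refutes=False
  v=010: Γ:[] Δ:[((¬p2 → ¬p1) → (p1 → p0))=T] refutes=False
  v=011: Γ:[] Δ:[((¬p2 → ¬p1) → (p1 → p0))=F] refutes=True  ← countermodel

Result: NO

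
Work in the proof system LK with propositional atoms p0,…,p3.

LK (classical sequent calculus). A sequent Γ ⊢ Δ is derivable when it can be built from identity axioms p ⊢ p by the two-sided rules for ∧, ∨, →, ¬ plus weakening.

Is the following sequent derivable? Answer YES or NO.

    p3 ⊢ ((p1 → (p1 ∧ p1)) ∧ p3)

Derivation trace:
[∧R] p3 ⊢ ((p1 → (p1 ∧ p1)) ∧ p3)
  [→R]  ⊢ (p1 → (p1 ∧ p1))
    [∧R] p1 ⊢ (p1 ∧ p1)
      [Ax] p1 ⊢ p1
      [Ax] p1 ⊢ p1
  [Ax] p3 ⊢ p3

Result: YES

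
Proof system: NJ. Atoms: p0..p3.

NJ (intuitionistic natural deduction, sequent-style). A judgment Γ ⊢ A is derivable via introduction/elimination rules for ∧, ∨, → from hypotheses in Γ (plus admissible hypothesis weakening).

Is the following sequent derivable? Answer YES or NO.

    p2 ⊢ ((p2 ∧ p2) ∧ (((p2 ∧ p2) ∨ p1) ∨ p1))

Proof tree:
[∧I] p2 ⊢ ((p2 ∧ p2) ∧ (((p2 ∧ p2) ∨ p1) ∨ p1))
  [∧I] p2 ⊢ (p2 ∧ p2)
    [Ax] p2 ⊢ p2
    [Ax] p2 ⊢ p2
  [∨I₁] p2 ⊢ (((p2 ∧ p2) ∨ p1) ∨ p1)
    [∨I₁] p2 ⊢ ((p2 ∧ p2) ∨ p1)
      [∧I] p2 ⊢ (p2 ∧ p2)
        [Ax] p2 ⊢ p2
        [Ax] p2 ⊢ p2

Result: YES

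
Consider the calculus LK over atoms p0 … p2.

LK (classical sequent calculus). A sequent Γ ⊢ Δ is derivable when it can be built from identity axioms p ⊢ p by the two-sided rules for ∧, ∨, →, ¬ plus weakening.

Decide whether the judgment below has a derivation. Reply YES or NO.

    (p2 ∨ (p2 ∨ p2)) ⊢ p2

Derivation trace:
[∨L] (p2 ∨ (p2 ∨ p2)) ⊢ p2
  [Ax] p2 ⊢ p2
  [∨L] (p2 ∨ p2) ⊢ p2
    [Ax] p2 ⊢ p2
    [Ax] p2 ⊢ p2

Result: YES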